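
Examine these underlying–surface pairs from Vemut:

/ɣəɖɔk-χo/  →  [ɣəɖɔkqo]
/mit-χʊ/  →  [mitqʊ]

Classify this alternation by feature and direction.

The segment that alternates is /χ/, which surfaces as [q] when adjacent to /k/.
/χ/ is a fricative while /k/ is a stop; the output [q] is a stop, matching the trigger — so the feature that spreads is manner.
Place and voice are unchanged, so the assimilation is partial, not total.
The same holds elsewhere in the data: /χ/ → [q] after /t/ (fricative → stop, matching a stop) — only manner changes, and always toward the preceding segment.
The trigger is the preceding segment, so the direction is progressive (perseverative).

progressive manner assimilation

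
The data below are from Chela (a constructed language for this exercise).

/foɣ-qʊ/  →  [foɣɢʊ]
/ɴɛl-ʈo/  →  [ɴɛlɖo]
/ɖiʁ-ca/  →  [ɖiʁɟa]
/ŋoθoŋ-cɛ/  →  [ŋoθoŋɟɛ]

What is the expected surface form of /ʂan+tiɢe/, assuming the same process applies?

The data show progressive voicing assimilation: /q/ → [ɢ] after /ɣ/; /ʈ/ → [ɖ] after /l/; /c/ → [ɟ] after /ʁ/; /c/ → [ɟ] after /ŋ/. In each pair only voicing changes, matching the preceding consonant, while place and manner stay constant.
The rule targets /t/ (voiceless alveolar stop), which sits after the trigger /n/ (voiced).
A voiced alveolar stop is [d], so the surface segment is [d].

[ʂandiɢe]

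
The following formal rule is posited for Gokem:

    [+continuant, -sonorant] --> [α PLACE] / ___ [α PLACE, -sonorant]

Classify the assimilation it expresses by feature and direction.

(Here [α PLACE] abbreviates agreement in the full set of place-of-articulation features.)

The shared variable α links the value of the place features (abbreviated [PLACE]) on the target to the same value on the neighbouring segment, so place is the feature that assimilates.
Since the environment is written after the underscore, the trigger follows the target; the direction is regressive.

regressive place assimilation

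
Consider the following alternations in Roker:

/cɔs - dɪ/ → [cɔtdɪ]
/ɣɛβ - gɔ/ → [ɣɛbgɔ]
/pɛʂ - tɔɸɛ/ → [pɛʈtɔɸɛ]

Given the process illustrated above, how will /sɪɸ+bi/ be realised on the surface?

The data show regressive manner assimilation: /s/ → [t] before /d/; /β/ → [b] before /g/; /ʂ/ → [ʈ] before /t/. In each pair only manner changes, matching the following consonant, while place and voice stay constant.
/ɸ/ is a voiceless bilabial fricative. The following trigger /b/ is a stop, so /ɸ/ must become a stop as well.
The voiceless bilabial stop is [p], so /ɸ/ → [p].

[sɪpbi]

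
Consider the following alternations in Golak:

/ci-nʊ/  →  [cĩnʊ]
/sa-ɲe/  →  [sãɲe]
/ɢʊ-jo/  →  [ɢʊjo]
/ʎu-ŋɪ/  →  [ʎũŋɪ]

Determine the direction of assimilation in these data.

The vowel /i/ surfaces as nasalised [ĩ] next to the following nasal /n/ — it has acquired the [+nasal] feature of its neighbour.
Likewise in the remaining data: /a/ → [ã] before /ɲ/; /u/ → [ũ] before /ŋ/ — each time a vowel is nasalised next to a following nasal.
No change occurs in [ɢʊjo] because the vowel at the boundary is adjacent to an oral consonant, not a nasal (/ʊ/ next to /j/).
Because the conditioning nasal is to the right of the vowel that changes, the process is regressive (anticipatory).

regressive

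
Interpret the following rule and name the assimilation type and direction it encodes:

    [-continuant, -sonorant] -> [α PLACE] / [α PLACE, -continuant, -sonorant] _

The shared variable α links the value of the place features (abbreviated [PLACE]) on the target to the same value on the neighbouring segment, so place is the feature that assimilates.
Since the environment is written before the underscore, the trigger precedes the target; the direction is progressive.

progressive place assimilation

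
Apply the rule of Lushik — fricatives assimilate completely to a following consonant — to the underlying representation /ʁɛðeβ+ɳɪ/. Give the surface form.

/β/ is the segment targeted by the rule; it sits immediately before /ɳ/, so it assimilates completely and surfaces as [ɳ].

[ʁɛðeɳɳɪ]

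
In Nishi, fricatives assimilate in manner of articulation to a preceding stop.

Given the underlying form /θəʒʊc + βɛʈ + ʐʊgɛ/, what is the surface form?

/β/ is a voiced bilabial fricative. The preceding trigger /c/ is a stop, so /β/ must become a stop as well.
A voiced bilabial stop is [b], so the surface segment is [b].
The same rule applies at the second boundary: /ʐ/ → [ɖ] next to /ʈ/.

[θəʒʊcbɛʈɖʊgɛ]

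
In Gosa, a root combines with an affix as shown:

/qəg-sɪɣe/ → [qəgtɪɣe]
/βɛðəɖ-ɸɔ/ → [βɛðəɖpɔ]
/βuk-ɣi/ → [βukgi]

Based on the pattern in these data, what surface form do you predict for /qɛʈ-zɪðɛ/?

The data show progressive manner assimilation: /s/ → [t] after /g/; /ɸ/ → [p] after /ɖ/; /ɣ/ → [g] after /k/. In each pair only manner changes, matching the preceding consonant, while place and voice stay constant.
/z/ is a voiced alveolar fricative. The preceding trigger /ʈ/ is a stop, so /z/ must become a stop as well.
The voiced alveolar stop is [d], so /z/ → [d].

[qɛʈdɪðɛ]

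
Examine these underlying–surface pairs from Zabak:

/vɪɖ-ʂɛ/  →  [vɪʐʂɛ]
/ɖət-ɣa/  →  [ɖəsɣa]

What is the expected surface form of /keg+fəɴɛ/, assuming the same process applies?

The data show regressive manner assimilation: /ɖ/ → [ʐ] before /ʂ/; /t/ → [s] before /ɣ/. In each pair only manner changes, matching the following consonant, while place and voice stay constant.
/g/ is a voiced velar stop. The following trigger /f/ is a fricative, so /g/ must become a fricative as well.
Changing only its manner to fricative gives [ɣ] — the voiced velar fricative.

[keɣfəɴɛ]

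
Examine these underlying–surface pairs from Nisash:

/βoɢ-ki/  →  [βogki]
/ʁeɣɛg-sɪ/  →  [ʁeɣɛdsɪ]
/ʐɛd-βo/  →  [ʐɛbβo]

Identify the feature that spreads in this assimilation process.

place

Underlying /ɢ/ is realised as [g] next to /k/; /k/ itself does not change.
The change uvular → velar matches the place of the following /k/, identifying this as place assimilation.
The other alternating forms pattern the same way: /g/ → [d] before /s/ (velar → alveolar, matching alveolar); /d/ → [b] before /β/ (alveolar → bilabial, matching bilabial) — only place changes, and always toward the following segment.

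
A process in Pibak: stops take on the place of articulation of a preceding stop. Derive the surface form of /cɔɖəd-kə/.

[cɔɖədtə]

The rule targets /k/ (voiceless velar stop), which sits after the trigger /d/ (alveolar).
A voiceless alveolar stop is [t], so the surface segment is [t].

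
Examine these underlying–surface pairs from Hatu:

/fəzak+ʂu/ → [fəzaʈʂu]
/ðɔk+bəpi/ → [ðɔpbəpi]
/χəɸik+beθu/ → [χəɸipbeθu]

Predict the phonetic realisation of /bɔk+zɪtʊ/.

The data show regressive place assimilation: /k/ → [ʈ] before /ʂ/; /k/ → [p] before /b/. In each pair only place changes, matching the following consonant, while manner and voice stay constant.
The rule targets /k/ (voiceless velar stop), which sits before the trigger /z/ (alveolar).
The voiceless alveolar stop is [t], so /k/ → [t].

[bɔtzɪtʊ]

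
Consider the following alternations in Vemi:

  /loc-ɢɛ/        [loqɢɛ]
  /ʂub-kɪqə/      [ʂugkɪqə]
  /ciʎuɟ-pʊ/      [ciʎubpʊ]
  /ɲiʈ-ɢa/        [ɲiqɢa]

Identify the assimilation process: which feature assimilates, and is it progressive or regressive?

regressive place assimilation

Comparing underlying and surface forms, /c/ → [q] is the alternation; the neighbouring /ɢ/ is constant.
/c/ is palatal while /ɢ/ is uvular; the output [q] is uvular, matching the trigger — so the feature that spreads is place.
Manner and voice are unchanged, so the assimilation is partial, not total.
Checking the remaining alternations: /b/ → [g] before /k/ (bilabial → velar, matching velar); /ɟ/ → [b] before /p/ (palatal → bilabial, matching bilabial); /ʈ/ → [q] before /ɢ/ (retroflex → uvular, matching uvular) — only place changes, and always toward the following segment.
The trigger is the following segment, so the direction is regressive (anticipatory).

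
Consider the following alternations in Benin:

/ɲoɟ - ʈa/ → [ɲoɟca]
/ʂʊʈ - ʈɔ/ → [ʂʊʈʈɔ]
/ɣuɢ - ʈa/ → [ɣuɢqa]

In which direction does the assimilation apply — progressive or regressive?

progressive

Comparing underlying and surface forms, /ʈ/ → [c] is the alternation; the neighbouring /ɟ/ is constant.
/ʈ/ is retroflex while /ɟ/ is palatal; the output [c] is palatal, matching the trigger — so the feature that spreads is place.
The same holds elsewhere in the data: /ʈ/ → [q] after /ɢ/ (retroflex → uvular, matching uvular) — only place changes, and always toward the preceding segment.
Nothing changes in [ʂʊʈʈɔ]: there the adjacent consonants already agree in place (/ʈ/ and /ʈ/ are both retroflex), so this form is consistent with the same rule.
Since the segment that changes follows the conditioning segment, the assimilation is progressive.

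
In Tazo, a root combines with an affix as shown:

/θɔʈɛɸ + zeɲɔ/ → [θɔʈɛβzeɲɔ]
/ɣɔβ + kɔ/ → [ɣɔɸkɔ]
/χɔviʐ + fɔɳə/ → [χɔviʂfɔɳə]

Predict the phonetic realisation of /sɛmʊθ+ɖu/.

The data show regressive voicing assimilation: /ɸ/ → [β] before /z/; /β/ → [ɸ] before /k/; /ʐ/ → [ʂ] before /f/. In each pair only voicing changes, matching the following consonant, while place and manner stay constant.
The rule targets /θ/ (voiceless dental fricative), which sits before the trigger /ɖ/ (voiced).
A voiced dental fricative is [ð], so the surface segment is [ð].

[sɛmʊðɖu]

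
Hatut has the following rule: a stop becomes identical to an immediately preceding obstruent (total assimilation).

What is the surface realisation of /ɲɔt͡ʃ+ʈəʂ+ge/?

/ʈ/ is the segment targeted by the rule; it sits immediately after /t͡ʃ/, so it assimilates completely and surfaces as [t͡ʃ].
At the second juncture, /g/ likewise becomes [ʂ] adjacent to /ʂ/.

[ɲɔt͡ʃt͡ʃəʂʂe]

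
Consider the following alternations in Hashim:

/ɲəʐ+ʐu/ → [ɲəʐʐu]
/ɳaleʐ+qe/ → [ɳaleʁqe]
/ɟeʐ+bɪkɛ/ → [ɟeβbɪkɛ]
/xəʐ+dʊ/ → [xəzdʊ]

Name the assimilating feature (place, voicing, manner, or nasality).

Underlying /ʐ/ is realised as [ʁ] next to /q/; /q/ itself does not change.
The change retroflex → uvular matches the place of the following /q/, identifying this as place assimilation.
The other alternating forms pattern the same way: /ʐ/ → [β] before /b/ (retroflex → bilabial, matching bilabial); /ʐ/ → [z] before /d/ (retroflex → alveolar, matching alveolar) — only place changes, and always toward the following segment.
No alternation appears in [ɲəʐʐu]: there the adjacent consonants already agree in place (/ʐ/ and /ʐ/ are both retroflex), so this form is consistent with the same rule.

place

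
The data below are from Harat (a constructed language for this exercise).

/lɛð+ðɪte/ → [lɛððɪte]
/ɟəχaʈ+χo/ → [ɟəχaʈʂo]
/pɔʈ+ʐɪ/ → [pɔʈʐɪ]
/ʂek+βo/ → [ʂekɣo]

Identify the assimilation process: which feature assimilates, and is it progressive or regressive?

progressive place assimilation

Underlying /χ/ is realised as [ʂ] next to /ʈ/; /ʈ/ itself does not change.
The change uvular → retroflex matches the place of the preceding /ʈ/, identifying this as place assimilation.
Manner and voice are unchanged, so the assimilation is partial, not total.
Checking the remaining alternation: /β/ → [ɣ] after /k/ (bilabial → velar, matching velar) — only place changes, and always toward the preceding segment.
Nothing changes in [lɛððɪte], [pɔʈʐɪ]: there the adjacent consonants already agree in place (/ð/ and /ð/ are both dental; /ʐ/ and /ʈ/ are both retroflex), so these forms are consistent with the same rule.
Since the segment that changes follows the conditioning segment, the assimilation is progressive.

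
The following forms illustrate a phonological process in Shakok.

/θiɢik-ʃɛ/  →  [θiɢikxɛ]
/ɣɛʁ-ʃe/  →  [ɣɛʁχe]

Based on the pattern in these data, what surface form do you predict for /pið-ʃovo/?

[piðθovo]

The data show progressive place assimilation: /ʃ/ → [x] after /k/; /ʃ/ → [χ] after /ʁ/. In each pair only place changes, matching the preceding consonant, while manner and voice stay constant.
/ʃ/ is a voiceless postalveolar fricative. The preceding trigger /ð/ is dental, so /ʃ/ must become dental as well.
A voiceless dental fricative is [θ], so the surface segment is [θ].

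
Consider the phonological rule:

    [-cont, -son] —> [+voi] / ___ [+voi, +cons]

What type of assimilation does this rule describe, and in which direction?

The structural change is [+voi], and the conditioning segment [+voi, +cons] (a voiced consonant) is itself voiced, so the target comes to share the voicing of its neighbour — voicing assimilation.
Since the environment is written after the underscore, the trigger follows the target; the direction is regressive.

regressive voicing assimilation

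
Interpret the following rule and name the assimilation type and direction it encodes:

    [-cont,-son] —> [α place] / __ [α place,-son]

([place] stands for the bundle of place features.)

regressive place assimilation

The rule copies the place features (abbreviated [place]) from the environment onto the target, so the assimilating feature is place.
Since the environment is written after the underscore, the trigger follows the target; the direction is regressive.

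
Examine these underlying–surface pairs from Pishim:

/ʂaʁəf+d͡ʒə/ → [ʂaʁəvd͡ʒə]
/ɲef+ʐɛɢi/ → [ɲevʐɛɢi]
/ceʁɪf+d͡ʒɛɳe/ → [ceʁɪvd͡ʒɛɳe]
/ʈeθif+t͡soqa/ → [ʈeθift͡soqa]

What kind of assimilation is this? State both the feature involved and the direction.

The segment that alternates is /f/, which surfaces as [v] when adjacent to /d͡ʒ/.
The change voiceless → voiced matches the voicing of the following /d͡ʒ/, identifying this as voicing assimilation.
Place and manner are unchanged, so the assimilation is partial, not total.
The same holds elsewhere in the data: /f/ → [v] before /ʐ/ (voiceless → voiced, matching voiced) — only voicing changes, and always toward the following segment.
Nothing changes in [ʈeθift͡soqa]: there the adjacent consonants already agree in voicing (/f/ and /t͡s/ are both voiceless), so this form is consistent with the same rule.
Since the segment that changes precedes the conditioning segment, the assimilation is regressive.

regressive voicing assimilation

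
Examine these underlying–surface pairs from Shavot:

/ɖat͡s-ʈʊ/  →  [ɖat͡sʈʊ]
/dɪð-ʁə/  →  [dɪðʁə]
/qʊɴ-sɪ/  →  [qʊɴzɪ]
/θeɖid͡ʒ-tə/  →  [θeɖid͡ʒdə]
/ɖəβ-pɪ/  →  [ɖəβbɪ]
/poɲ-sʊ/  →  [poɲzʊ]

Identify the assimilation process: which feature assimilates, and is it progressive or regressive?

progressive voicing assimilation

The segment that alternates is /s/, which surfaces as [z] when adjacent to /ɴ/.
The change voiceless → voiced matches the voicing of the preceding /ɴ/, identifying this as voicing assimilation.
Place and manner are unchanged, so the assimilation is partial, not total.
The other alternating forms pattern the same way: /t/ → [d] after /d͡ʒ/ (voiceless → voiced, matching voiced); /p/ → [b] after /β/ (voiceless → voiced, matching voiced); /s/ → [z] after /ɲ/ (voiceless → voiced, matching voiced) — only voicing changes, and always toward the preceding segment.
No alternation appears in [ɖat͡sʈʊ], [dɪðʁə]: there the adjacent consonants already agree in voicing (/ʈ/ and /t͡s/ are both voiceless; /ʁ/ and /ð/ are both voiced), so these forms are consistent with the same rule.
The trigger is the preceding segment, so the direction is progressive (perseverative).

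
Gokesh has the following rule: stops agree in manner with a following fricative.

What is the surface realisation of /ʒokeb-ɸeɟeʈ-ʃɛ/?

[ʒokeβɸeɟeʂʃɛ]

The rule targets /b/ (voiced bilabial stop), which sits before the trigger /ɸ/ (fricative).
The voiced bilabial fricative is [β], so /b/ → [β].
At the second juncture, /ʈ/ likewise becomes [ʂ] adjacent to /ʃ/.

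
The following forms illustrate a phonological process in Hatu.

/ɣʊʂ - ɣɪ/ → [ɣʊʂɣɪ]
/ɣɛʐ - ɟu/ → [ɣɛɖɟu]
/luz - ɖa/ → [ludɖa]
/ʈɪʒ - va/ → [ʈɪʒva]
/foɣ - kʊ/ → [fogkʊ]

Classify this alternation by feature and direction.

Comparing underlying and surface forms, /ʐ/ → [ɖ] is the alternation; the neighbouring /ɟ/ is constant.
The change fricative → stop matches the manner of the following /ɟ/, identifying this as manner assimilation.
Place and voice are unchanged, so the assimilation is partial, not total.
Checking the remaining alternations: /z/ → [d] before /ɖ/ (fricative → stop, matching a stop); /ɣ/ → [g] before /k/ (fricative → stop, matching a stop) — only manner changes, and always toward the following segment.
No alternation appears in [ɣʊʂɣɪ], [ʈɪʒva]: there the adjacent consonants already agree in manner (/ʂ/ and /ɣ/ are both fricatives; /ʒ/ and /v/ are both fricatives), so these forms are consistent with the same rule.
The trigger is the following segment, so the direction is regressive (anticipatory).

regressive manner assimilation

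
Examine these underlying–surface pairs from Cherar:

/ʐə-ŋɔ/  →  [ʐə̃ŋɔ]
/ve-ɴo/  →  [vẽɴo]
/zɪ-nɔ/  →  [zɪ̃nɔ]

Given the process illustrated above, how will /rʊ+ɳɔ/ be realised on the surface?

The data show regressive nasality assimilation (vowel nasalisation): /ə/ → [ə̃] before /ŋ/; /e/ → [ẽ] before /ɴ/; /ɪ/ → [ɪ̃] before /n/ — a vowel is nasalised by an immediately following nasal consonant.
/ʊ/ sits next to the nasal /ɳ/ and is therefore nasalised to [ʊ̃].

[rʊ̃ɳɔ]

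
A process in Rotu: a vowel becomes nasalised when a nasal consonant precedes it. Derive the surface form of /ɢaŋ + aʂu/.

[ɢaŋãʂu]

The vowel /a/ is adjacent to the preceding nasal /ŋ/, so it acquires [+nasal] and surfaces as [ã].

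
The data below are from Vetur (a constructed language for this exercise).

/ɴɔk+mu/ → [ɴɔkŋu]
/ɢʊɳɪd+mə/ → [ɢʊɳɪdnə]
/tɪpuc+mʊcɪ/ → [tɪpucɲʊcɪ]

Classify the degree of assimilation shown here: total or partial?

Comparing underlying and surface forms, /m/ → [ŋ] is the alternation; the neighbouring /k/ is constant.
/m/ is bilabial while /k/ is velar; the output [ŋ] is velar, matching the trigger — so the feature that spreads is place.
Manner and voice are unchanged, so the assimilation is partial, not total.
The same holds elsewhere in the data: /m/ → [n] after /d/ (bilabial → alveolar, matching alveolar); /m/ → [ɲ] after /c/ (bilabial → palatal, matching palatal) — only place changes, and always toward the preceding segment.

partial assimilation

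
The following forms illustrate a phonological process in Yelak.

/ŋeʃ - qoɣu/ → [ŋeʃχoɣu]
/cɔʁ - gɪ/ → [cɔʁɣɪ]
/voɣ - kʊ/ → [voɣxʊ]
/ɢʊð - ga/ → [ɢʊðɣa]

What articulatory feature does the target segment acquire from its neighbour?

The segment that alternates is /q/, which surfaces as [χ] when adjacent to /ʃ/.
/q/ is a stop while /ʃ/ is a fricative; the output [χ] is a fricative, matching the trigger — so the feature that spreads is manner.
The other alternating forms pattern the same way: /g/ → [ɣ] after /ʁ/ (stop → fricative, matching a fricative); /k/ → [x] after /ɣ/ (stop → fricative, matching a fricative); /g/ → [ɣ] after /ð/ (stop → fricative, matching a fricative) — only manner changes, and always toward the preceding segment.

manner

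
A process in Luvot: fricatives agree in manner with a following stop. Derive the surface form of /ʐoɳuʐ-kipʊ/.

[ʐoɳuɖkipʊ]

The rule targets /ʐ/ (voiced retroflex fricative), which sits before the trigger /k/ (stop).
A voiced retroflex stop is [ɖ], so the surface segment is [ɖ].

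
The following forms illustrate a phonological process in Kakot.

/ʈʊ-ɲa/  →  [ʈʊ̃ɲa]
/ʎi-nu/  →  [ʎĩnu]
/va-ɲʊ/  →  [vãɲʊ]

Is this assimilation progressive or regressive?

The vowel /ʊ/ surfaces as nasalised [ʊ̃] next to the following nasal /ɲ/ — it has acquired the [+nasal] feature of its neighbour.
Likewise in the remaining data: /i/ → [ĩ] before /n/; /a/ → [ã] before /ɲ/ — each time a vowel is nasalised next to a following nasal.
Because the conditioning nasal is to the right of the vowel that changes, the process is regressive (anticipatory).

regressive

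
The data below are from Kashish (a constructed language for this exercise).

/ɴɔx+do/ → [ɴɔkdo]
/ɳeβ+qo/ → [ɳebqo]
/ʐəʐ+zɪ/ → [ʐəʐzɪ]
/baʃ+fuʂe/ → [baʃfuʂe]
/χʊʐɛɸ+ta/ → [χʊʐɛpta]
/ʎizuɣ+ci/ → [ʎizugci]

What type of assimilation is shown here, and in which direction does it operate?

Comparing underlying and surface forms, /x/ → [k] is the alternation; the neighbouring /d/ is constant.
The change fricative → stop matches the manner of the following /d/, identifying this as manner assimilation.
Place and voice are unchanged, so the assimilation is partial, not total.
Checking the remaining alternations: /β/ → [b] before /q/ (fricative → stop, matching a stop); /ɸ/ → [p] before /t/ (fricative → stop, matching a stop); /ɣ/ → [g] before /c/ (fricative → stop, matching a stop) — only manner changes, and always toward the following segment.
Nothing changes in [ʐəʐzɪ], [baʃfuʂe]: there the adjacent consonants already agree in manner (/ʐ/ and /z/ are both fricatives; /ʃ/ and /f/ are both fricatives), so these forms are consistent with the same rule.
The trigger is the following segment, so the direction is regressive (anticipatory).

regressive manner assimilation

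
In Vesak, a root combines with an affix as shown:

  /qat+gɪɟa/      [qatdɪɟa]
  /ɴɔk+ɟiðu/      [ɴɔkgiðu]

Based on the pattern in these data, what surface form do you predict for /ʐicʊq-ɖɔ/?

[ʐicʊqɢɔ]

The data show progressive place assimilation: /g/ → [d] after /t/; /ɟ/ → [g] after /k/. In each pair only place changes, matching the preceding consonant, while manner and voice stay constant.
The rule targets /ɖ/ (voiced retroflex stop), which sits after the trigger /q/ (uvular).
Changing only its place to uvular gives [ɢ] — the voiced uvular stop.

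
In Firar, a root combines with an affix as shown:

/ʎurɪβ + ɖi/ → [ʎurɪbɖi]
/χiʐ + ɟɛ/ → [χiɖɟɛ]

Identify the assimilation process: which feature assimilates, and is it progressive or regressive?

Comparing underlying and surface forms, /β/ → [b] is the alternation; the neighbouring /ɖ/ is constant.
/β/ is a fricative while /ɖ/ is a stop; the output [b] is a stop, matching the trigger — so the feature that spreads is manner.
Place and voice are unchanged, so the assimilation is partial, not total.
Checking the remaining alternation: /ʐ/ → [ɖ] before /ɟ/ (fricative → stop, matching a stop) — only manner changes, and always toward the following segment.
Since the segment that changes precedes the conditioning segment, the assimilation is regressive.

regressive manner assimilation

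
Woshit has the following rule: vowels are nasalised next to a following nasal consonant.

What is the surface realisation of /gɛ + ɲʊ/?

[gɛ̃ɲʊ]

The vowel /ɛ/ is adjacent to the following nasal /ɲ/, so it acquires [+nasal] and surfaces as [ɛ̃].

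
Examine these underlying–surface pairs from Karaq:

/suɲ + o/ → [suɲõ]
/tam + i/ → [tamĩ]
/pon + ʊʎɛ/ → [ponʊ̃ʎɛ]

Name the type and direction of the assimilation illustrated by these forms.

progressive nasality assimilation (vowel nasalisation)

The vowel /o/ surfaces as nasalised [õ] next to the preceding nasal /ɲ/ — it has acquired the [+nasal] feature of its neighbour.
Likewise in the remaining data: /i/ → [ĩ] after /m/; /ʊ/ → [ʊ̃] after /n/ — each time a vowel is nasalised next to a preceding nasal.
Because the conditioning nasal is to the left of the vowel that changes, the process is progressive (perseverative).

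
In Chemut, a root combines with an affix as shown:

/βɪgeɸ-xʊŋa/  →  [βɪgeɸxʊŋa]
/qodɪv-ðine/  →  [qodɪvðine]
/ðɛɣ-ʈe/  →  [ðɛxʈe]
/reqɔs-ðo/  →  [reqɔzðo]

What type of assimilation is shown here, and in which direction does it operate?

Comparing underlying and surface forms, /ɣ/ → [x] is the alternation; the neighbouring /ʈ/ is constant.
The change voiced → voiceless matches the voicing of the following /ʈ/, identifying this as voicing assimilation.
Place and manner are unchanged, so the assimilation is partial, not total.
The same holds elsewhere in the data: /s/ → [z] before /ð/ (voiceless → voiced, matching voiced) — only voicing changes, and always toward the following segment.
No alternation appears in [βɪgeɸxʊŋa], [qodɪvðine]: there the adjacent consonants already agree in voicing (/ɸ/ and /x/ are both voiceless; /v/ and /ð/ are both voiced), so these forms are consistent with the same rule.
Since the segment that changes precedes the conditioning segment, the assimilation is regressive.

regressive voicing assimilation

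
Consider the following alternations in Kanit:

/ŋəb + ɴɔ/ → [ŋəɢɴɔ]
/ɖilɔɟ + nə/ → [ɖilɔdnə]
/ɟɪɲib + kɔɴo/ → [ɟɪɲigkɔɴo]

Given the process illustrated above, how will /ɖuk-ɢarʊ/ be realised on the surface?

[ɖuqɢarʊ]

The data show regressive place assimilation: /b/ → [ɢ] before /ɴ/; /ɟ/ → [d] before /n/; /b/ → [g] before /k/. In each pair only place changes, matching the following consonant, while manner and voice stay constant.
/k/ is a voiceless velar stop. The following trigger /ɢ/ is uvular, so /k/ must become uvular as well.
Changing only its place to uvular gives [q] — the voiceless uvular stop.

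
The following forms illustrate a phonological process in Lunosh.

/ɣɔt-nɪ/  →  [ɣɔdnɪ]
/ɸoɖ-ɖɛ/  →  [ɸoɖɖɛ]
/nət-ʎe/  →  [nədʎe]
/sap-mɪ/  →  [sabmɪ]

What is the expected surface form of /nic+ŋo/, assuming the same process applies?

[niɟŋo]

The data show regressive voicing assimilation: /t/ → [d] before /n/; /t/ → [d] before /ʎ/; /p/ → [b] before /m/. In each pair only voicing changes, matching the following consonant, while place and manner stay constant.
Nothing changes in [ɸoɖɖɛ]: there the adjacent consonants already agree in voicing (/ɖ/ and /ɖ/ are both voiced), so this form is consistent with the same rule.
/c/ is a voiceless palatal stop. The following trigger /ŋ/ is voiced, so /c/ must become voiced as well.
Changing only its voicing to voiced gives [ɟ] — the voiced palatal stop.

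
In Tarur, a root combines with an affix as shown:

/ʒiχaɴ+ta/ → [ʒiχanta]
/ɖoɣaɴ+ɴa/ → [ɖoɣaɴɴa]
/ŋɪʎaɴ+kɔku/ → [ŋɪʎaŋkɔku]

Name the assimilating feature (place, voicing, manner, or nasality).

Comparing underlying and surface forms, /ɴ/ → [n] is the alternation; the neighbouring /t/ is constant.
The change uvular → alveolar matches the place of the following /t/, identifying this as place assimilation.
Checking the remaining alternation: /ɴ/ → [ŋ] before /k/ (uvular → velar, matching velar) — only place changes, and always toward the following segment.
Nothing changes in [ɖoɣaɴɴa]: there the adjacent consonants already agree in place (/ɴ/ and /ɴ/ are both uvular), so this form is consistent with the same rule.

place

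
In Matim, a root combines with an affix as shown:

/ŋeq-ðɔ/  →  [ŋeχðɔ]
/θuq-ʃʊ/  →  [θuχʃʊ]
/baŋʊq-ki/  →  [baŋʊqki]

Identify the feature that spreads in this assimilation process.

Comparing underlying and surface forms, /q/ → [χ] is the alternation; the neighbouring /ð/ is constant.
The change stop → fricative matches the manner of the following /ð/, identifying this as manner assimilation.
The other alternating form patterns the same way: /q/ → [χ] before /ʃ/ (stop → fricative, matching a fricative) — only manner changes, and always toward the following segment.
No alternation appears in [baŋʊqki]: there the adjacent consonants already agree in manner (/q/ and /k/ are both stops), so this form is consistent with the same rule.

manner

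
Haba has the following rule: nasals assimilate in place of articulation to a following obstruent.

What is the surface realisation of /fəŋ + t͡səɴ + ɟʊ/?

The rule targets /ŋ/ (voiced velar nasal), which sits before the trigger /t͡s/ (alveolar).
A voiced alveolar nasal is [n], so the surface segment is [n].
At the second juncture, /ɴ/ likewise becomes [ɲ] adjacent to /ɟ/.

[fənt͡səɲɟʊ]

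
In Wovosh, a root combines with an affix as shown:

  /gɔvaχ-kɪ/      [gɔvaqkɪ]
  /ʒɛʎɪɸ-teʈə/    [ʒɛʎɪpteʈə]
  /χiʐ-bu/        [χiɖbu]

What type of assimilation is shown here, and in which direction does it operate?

regressive manner assimilation

The segment that alternates is /χ/, which surfaces as [q] when adjacent to /k/.
The change fricative → stop matches the manner of the following /k/, identifying this as manner assimilation.
Place and voice are unchanged, so the assimilation is partial, not total.
Checking the remaining alternations: /ɸ/ → [p] before /t/ (fricative → stop, matching a stop); /ʐ/ → [ɖ] before /b/ (fricative → stop, matching a stop) — only manner changes, and always toward the following segment.
Since the segment that changes precedes the conditioning segment, the assimilation is regressive.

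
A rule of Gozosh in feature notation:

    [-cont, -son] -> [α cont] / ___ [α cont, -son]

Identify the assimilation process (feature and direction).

regressive manner assimilation

The rule copies [cont] (continuancy) from the environment onto the target stops; since [±cont] encodes the stop/fricative manner contrast, the assimilating dimension is manner.
The conditioning segment sits to the right of the focus bar, meaning the trigger follows the segment that changes — regressive assimilation.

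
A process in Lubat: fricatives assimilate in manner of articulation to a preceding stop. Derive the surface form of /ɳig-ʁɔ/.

The rule targets /ʁ/ (voiced uvular fricative), which sits after the trigger /g/ (stop).
The voiced uvular stop is [ɢ], so /ʁ/ → [ɢ].

[ɳigɢɔ]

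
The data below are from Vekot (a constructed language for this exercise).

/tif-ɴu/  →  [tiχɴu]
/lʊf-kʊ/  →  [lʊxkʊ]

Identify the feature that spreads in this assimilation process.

place

Comparing underlying and surface forms, /f/ → [χ] is the alternation; the neighbouring /ɴ/ is constant.
The change labiodental → uvular matches the place of the following /ɴ/, identifying this as place assimilation.
Checking the remaining alternation: /f/ → [x] before /k/ (labiodental → velar, matching velar) — only place changes, and always toward the following segment.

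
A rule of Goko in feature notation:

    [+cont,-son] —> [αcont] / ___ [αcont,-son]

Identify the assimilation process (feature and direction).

The shared variable α links the value of [cont] on the target to that of the neighbouring obstruent. [cont] distinguishes stops from fricatives — a manner-of-articulation feature — so this is manner assimilation.
The conditioning segment sits to the right of the focus bar, meaning the trigger follows the segment that changes — regressive assimilation.

regressive manner assimilation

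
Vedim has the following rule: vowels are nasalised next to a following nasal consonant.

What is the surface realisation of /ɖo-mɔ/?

[ɖõmɔ]

The vowel /o/ is adjacent to the following nasal /m/, so it acquires [+nasal] and surfaces as [õ].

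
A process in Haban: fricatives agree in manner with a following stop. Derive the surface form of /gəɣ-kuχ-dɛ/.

/ɣ/ is a voiced velar fricative. The following trigger /k/ is a stop, so /ɣ/ must become a stop as well.
Changing only its manner to stop gives [g] — the voiced velar stop.
At the second juncture, /χ/ likewise becomes [q] adjacent to /d/.

[gəgkuqdɛ]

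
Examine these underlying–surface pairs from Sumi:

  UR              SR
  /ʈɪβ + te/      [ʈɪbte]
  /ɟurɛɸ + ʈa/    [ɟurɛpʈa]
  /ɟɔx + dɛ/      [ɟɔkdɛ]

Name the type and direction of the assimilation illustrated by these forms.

The segment that alternates is /β/, which surfaces as [b] when adjacent to /t/.
/β/ is a fricative while /t/ is a stop; the output [b] is a stop, matching the trigger — so the feature that spreads is manner.
Place and voice are unchanged, so the assimilation is partial, not total.
The other alternating forms pattern the same way: /ɸ/ → [p] before /ʈ/ (fricative → stop, matching a stop); /x/ → [k] before /d/ (fricative → stop, matching a stop) — only manner changes, and always toward the following segment.
Since the segment that changes precedes the conditioning segment, the assimilation is regressive.

regressive manner assimilation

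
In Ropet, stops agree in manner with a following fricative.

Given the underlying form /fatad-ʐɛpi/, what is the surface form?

The rule targets /d/ (voiced alveolar stop), which sits before the trigger /ʐ/ (fricative).
The voiced alveolar fricative is [z], so /d/ → [z].

[fatazʐɛpi]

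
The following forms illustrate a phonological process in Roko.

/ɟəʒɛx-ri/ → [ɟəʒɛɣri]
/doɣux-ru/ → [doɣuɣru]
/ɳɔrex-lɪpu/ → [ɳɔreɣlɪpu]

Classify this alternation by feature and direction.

regressive voicing assimilation

Comparing underlying and surface forms, /x/ → [ɣ] is the alternation; the neighbouring /r/ is constant.
/x/ is voiceless while /r/ is voiced; the output [ɣ] is voiced, matching the trigger — so the feature that spreads is voicing.
Place and manner are unchanged, so the assimilation is partial, not total.
Checking the remaining alternation: /x/ → [ɣ] before /l/ (voiceless → voiced, matching voiced) — only voicing changes, and always toward the following segment.
Since the segment that changes precedes the conditioning segment, the assimilation is regressive.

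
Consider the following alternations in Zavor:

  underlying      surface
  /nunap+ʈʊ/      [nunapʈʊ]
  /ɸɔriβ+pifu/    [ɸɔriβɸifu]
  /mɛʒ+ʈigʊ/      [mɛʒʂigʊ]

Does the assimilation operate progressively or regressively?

progressive

Underlying /p/ is realised as [ɸ] next to /β/; /β/ itself does not change.
The change stop → fricative matches the manner of the preceding /β/, identifying this as manner assimilation.
The same holds elsewhere in the data: /ʈ/ → [ʂ] after /ʒ/ (stop → fricative, matching a fricative) — only manner changes, and always toward the preceding segment.
No alternation appears in [nunapʈʊ]: there the adjacent consonants already agree in manner (/ʈ/ and /p/ are both stops), so this form is consistent with the same rule.
Since the segment that changes follows the conditioning segment, the assimilation is progressive.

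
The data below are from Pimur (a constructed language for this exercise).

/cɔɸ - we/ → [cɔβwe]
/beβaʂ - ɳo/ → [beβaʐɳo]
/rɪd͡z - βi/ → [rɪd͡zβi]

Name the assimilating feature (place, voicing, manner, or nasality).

voicing

Comparing underlying and surface forms, /ɸ/ → [β] is the alternation; the neighbouring /w/ is constant.
/ɸ/ is voiceless while /w/ is voiced; the output [β] is voiced, matching the trigger — so the feature that spreads is voicing.
The same holds elsewhere in the data: /ʂ/ → [ʐ] before /ɳ/ (voiceless → voiced, matching voiced) — only voicing changes, and always toward the following segment.
Nothing changes in [rɪd͡zβi]: there the adjacent consonants already agree in voicing (/d͡z/ and /β/ are both voiced), so this form is consistent with the same rule.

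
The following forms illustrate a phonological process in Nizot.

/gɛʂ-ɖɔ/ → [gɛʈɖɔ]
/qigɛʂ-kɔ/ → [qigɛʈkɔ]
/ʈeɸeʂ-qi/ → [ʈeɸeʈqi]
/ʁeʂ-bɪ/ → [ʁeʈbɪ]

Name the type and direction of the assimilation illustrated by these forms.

regressive manner assimilation

The segment that alternates is /ʂ/, which surfaces as [ʈ] when adjacent to /ɖ/.
/ʂ/ is a fricative while /ɖ/ is a stop; the output [ʈ] is a stop, matching the trigger — so the feature that spreads is manner.
Place and voice are unchanged, so the assimilation is partial, not total.
The same holds elsewhere in the data: /ʂ/ → [ʈ] before /k/ (fricative → stop, matching a stop); /ʂ/ → [ʈ] before /q/ (fricative → stop, matching a stop); /ʂ/ → [ʈ] before /b/ (fricative → stop, matching a stop) — only manner changes, and always toward the following segment.
Since the segment that changes precedes the conditioning segment, the assimilation is regressive.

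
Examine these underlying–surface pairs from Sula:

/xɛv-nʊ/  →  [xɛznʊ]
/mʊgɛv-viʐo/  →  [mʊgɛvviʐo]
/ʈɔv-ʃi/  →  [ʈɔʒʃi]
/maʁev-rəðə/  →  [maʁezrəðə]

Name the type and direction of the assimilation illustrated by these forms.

Comparing underlying and surface forms, /v/ → [z] is the alternation; the neighbouring /n/ is constant.
The change labiodental → alveolar matches the place of the following /n/, identifying this as place assimilation.
Manner and voice are unchanged, so the assimilation is partial, not total.
The other alternating forms pattern the same way: /v/ → [ʒ] before /ʃ/ (labiodental → postalveolar, matching postalveolar); /v/ → [z] before /r/ (labiodental → alveolar, matching alveolar) — only place changes, and always toward the following segment.
Nothing changes in [mʊgɛvviʐo]: there the adjacent consonants already agree in place (/v/ and /v/ are both labiodental), so this form is consistent with the same rule.
The trigger is the following segment, so the direction is regressive (anticipatory).

regressive place assimilation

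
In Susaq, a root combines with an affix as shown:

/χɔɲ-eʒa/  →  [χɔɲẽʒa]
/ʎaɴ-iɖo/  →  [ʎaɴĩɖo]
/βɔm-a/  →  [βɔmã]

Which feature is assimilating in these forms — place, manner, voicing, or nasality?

The vowel /e/ surfaces as nasalised [ẽ] next to the preceding nasal /ɲ/ — it has acquired the [+nasal] feature of its neighbour.
The other forms show the same pattern: /i/ → [ĩ] after /ɴ/; /a/ → [ã] after /m/ — each time a vowel is nasalised next to a preceding nasal.

nasality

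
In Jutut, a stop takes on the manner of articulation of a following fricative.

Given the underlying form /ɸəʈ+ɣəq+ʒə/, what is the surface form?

[ɸəʂɣəχʒə]

The rule targets /ʈ/ (voiceless retroflex stop), which sits before the trigger /ɣ/ (fricative).
A voiceless retroflex fricative is [ʂ], so the surface segment is [ʂ].
The same rule applies at the second boundary: /q/ → [χ] next to /ʒ/.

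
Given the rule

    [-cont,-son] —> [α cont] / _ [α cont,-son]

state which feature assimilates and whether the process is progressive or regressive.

The shared variable α links the value of [cont] on the target to that of the neighbouring obstruent. [cont] distinguishes stops from fricatives — a manner-of-articulation feature — so this is manner assimilation.
The conditioning segment sits to the right of the focus bar, meaning the trigger follows the segment that changes — regressive assimilation.

regressive manner assimilation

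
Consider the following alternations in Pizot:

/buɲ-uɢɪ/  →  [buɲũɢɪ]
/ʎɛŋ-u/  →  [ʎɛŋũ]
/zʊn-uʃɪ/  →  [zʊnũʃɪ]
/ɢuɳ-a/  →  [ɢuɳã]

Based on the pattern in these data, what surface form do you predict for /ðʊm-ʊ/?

[ðʊmʊ̃]

The data show progressive nasality assimilation (vowel nasalisation): /u/ → [ũ] after /ɲ/; /u/ → [ũ] after /ŋ/; /u/ → [ũ] after /n/; /a/ → [ã] after /ɳ/ — a vowel is nasalised by an immediately preceding nasal consonant.
The vowel /ʊ/ is adjacent to the preceding nasal /m/, so it acquires [+nasal] and surfaces as [ʊ̃].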